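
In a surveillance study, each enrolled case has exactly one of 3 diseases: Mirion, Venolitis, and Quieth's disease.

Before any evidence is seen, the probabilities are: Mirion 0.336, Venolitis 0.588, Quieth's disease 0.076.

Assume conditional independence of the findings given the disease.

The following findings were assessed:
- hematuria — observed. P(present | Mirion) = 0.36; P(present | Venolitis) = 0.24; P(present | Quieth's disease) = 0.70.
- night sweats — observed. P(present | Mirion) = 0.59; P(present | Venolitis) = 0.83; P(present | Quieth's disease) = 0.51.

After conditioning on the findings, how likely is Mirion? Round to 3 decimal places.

Multiply each prior by the joint likelihood of the evidence pattern:
  Mirion: 0.336 × 0.36 × 0.59 = 0.071366
  Venolitis: 0.588 × 0.24 × 0.83 = 0.11713
  Quieth's disease: 0.076 × 0.70 × 0.51 = 0.027132
Normalizing constant Z = 0.071366 + 0.11713 + 0.027132 = 0.21563.
P(Mirion | evidence) = 0.071366 / 0.21563 ≈ 0.331.

0.331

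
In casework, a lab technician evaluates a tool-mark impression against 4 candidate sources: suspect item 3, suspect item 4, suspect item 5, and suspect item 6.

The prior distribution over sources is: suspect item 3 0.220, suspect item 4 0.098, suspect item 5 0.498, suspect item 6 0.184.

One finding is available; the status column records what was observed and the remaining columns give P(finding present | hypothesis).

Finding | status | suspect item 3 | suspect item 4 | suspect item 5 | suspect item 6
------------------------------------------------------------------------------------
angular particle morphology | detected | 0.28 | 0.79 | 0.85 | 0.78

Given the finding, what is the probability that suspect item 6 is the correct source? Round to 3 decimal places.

By Bayes' rule, the unnormalized weight for each hypothesis is prior × likelihood:
  suspect item 3: 0.220 × 0.28 = 0.0616
  suspect item 4: 0.098 × 0.79 = 0.07742
  suspect item 5: 0.498 × 0.85 = 0.4233
  suspect item 6: 0.184 × 0.78 = 0.14352
The unnormalized weights sum to 0.70584.
P(suspect item 6 | evidence) = 0.14352 / 0.70584 ≈ 0.203.

0.203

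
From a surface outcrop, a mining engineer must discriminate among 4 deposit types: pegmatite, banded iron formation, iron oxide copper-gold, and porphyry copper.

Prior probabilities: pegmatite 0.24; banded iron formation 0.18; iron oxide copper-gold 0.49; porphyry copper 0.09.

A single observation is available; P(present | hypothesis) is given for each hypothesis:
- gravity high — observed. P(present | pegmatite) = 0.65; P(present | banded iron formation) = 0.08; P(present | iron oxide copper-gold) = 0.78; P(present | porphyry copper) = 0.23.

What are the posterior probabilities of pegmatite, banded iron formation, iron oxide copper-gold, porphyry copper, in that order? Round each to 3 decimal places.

0.272, 0.025, 0.667, 0.036

For each hypothesis, the unnormalized posterior weight is prior × likelihood:
  pegmatite: 0.24 × 0.65 = 0.156
  banded iron formation: 0.18 × 0.08 = 0.0144
  iron oxide copper-gold: 0.49 × 0.78 = 0.3822
  porphyry copper: 0.09 × 0.23 = 0.0207
Normalizing constant Z = 0.156 + 0.0144 + 0.3822 + 0.0207 = 0.5733.
P(pegmatite | evidence) = 0.156 / 0.5733 ≈ 0.272
P(banded iron formation | evidence) = 0.0144 / 0.5733 ≈ 0.025
P(iron oxide copper-gold | evidence) = 0.3822 / 0.5733 ≈ 0.667
P(porphyry copper | evidence) = 0.0207 / 0.5733 ≈ 0.036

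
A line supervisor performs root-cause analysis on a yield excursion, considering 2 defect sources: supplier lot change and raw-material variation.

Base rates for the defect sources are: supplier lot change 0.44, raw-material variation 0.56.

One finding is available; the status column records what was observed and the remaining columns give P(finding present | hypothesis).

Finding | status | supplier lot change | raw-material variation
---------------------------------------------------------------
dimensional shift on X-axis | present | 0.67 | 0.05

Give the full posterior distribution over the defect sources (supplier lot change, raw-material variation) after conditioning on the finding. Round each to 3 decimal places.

Multiply each prior by the likelihood of the finding:
  supplier lot change: 0.44 × 0.67 = 0.2948
  raw-material variation: 0.56 × 0.05 = 0.028
The unnormalized weights sum to 0.3228.
P(supplier lot change | evidence) = 0.2948 / 0.3228 ≈ 0.913
P(raw-material variation | evidence) = 0.028 / 0.3228 ≈ 0.087

0.913, 0.087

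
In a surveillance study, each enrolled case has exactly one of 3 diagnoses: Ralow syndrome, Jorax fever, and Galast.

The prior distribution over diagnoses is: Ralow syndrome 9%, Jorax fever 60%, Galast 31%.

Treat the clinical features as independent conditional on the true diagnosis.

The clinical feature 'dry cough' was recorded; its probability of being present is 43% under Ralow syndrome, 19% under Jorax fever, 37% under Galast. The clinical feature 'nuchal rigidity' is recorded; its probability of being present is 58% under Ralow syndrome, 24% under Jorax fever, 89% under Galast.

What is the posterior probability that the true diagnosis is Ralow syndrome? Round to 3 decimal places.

Multiply each prior by the joint likelihood of the clinical feature pattern:
  Ralow syndrome: 0.09 × 0.43 × 0.58 = 0.022446
  Jorax fever: 0.60 × 0.19 × 0.24 = 0.02736
  Galast: 0.31 × 0.37 × 0.89 = 0.10208
Marginal likelihood of the evidence = 0.15189.
P(Ralow syndrome | evidence) = 0.022446 / 0.15189 ≈ 0.148.

0.148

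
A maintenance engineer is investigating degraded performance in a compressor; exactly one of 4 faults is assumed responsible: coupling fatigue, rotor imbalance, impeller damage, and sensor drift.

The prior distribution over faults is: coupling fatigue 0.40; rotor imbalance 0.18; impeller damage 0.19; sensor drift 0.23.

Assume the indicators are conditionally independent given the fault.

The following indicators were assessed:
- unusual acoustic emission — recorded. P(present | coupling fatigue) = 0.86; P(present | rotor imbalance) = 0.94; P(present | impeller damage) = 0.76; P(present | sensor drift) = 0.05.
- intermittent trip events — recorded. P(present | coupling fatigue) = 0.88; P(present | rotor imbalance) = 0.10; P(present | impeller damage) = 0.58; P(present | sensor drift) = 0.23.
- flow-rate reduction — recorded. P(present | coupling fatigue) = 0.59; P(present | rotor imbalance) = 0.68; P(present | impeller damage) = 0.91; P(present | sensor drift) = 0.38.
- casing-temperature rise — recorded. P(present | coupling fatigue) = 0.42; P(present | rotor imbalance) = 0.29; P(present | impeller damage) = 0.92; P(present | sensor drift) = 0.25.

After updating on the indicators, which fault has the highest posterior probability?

For each hypothesis, the unnormalized posterior weight is prior × product of the indicator likelihoods:
  coupling fatigue: 0.40 × 0.86 × 0.88 × 0.59 × 0.42 = 0.075014
  rotor imbalance: 0.18 × 0.94 × 0.10 × 0.68 × 0.29 = 0.0033366
  impeller damage: 0.19 × 0.76 × 0.58 × 0.91 × 0.92 = 0.070117
  sensor drift: 0.23 × 0.05 × 0.23 × 0.38 × 0.25 = 0.00025128
The unnormalized weights sum to 0.14872.
P(coupling fatigue | evidence) ≈ 0.075014 / 0.14872 ≈ 0.504
P(rotor imbalance | evidence) ≈ 0.0033366 / 0.14872 ≈ 0.022
P(impeller damage | evidence) ≈ 0.070117 / 0.14872 ≈ 0.471
P(sensor drift | evidence) ≈ 0.00025128 / 0.14872 ≈ 0.002
The largest is 0.504, so coupling fatigue is most probable.

coupling fatigue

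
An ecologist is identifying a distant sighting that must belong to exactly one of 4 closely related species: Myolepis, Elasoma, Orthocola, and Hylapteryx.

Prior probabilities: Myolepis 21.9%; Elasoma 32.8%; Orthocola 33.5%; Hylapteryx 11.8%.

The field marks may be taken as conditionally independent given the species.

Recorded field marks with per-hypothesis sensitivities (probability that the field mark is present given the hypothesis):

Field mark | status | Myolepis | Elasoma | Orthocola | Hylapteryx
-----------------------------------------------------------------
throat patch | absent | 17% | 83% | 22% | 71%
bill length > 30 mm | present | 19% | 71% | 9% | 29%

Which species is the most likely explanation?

Elasoma

For each hypothesis, the unnormalized posterior weight is prior × product of the field mark likelihoods (using 1 − P(present | H) for each absent field mark):
  Myolepis: 0.219 × (1 − 0.17) × 0.19 = 0.034536
  Elasoma: 0.328 × (1 − 0.83) × 0.71 = 0.03959
  Orthocola: 0.335 × (1 − 0.22) × 0.09 = 0.023517
  Hylapteryx: 0.118 × (1 − 0.71) × 0.29 = 0.0099238
Marginal likelihood of the evidence = 0.10757.
P(Myolepis | evidence) ≈ 0.034536 / 0.10757 ≈ 0.321
P(Elasoma | evidence) ≈ 0.03959 / 0.10757 ≈ 0.368
P(Orthocola | evidence) ≈ 0.023517 / 0.10757 ≈ 0.219
P(Hylapteryx | evidence) ≈ 0.0099238 / 0.10757 ≈ 0.092
The largest is 0.368, so Elasoma is most probable.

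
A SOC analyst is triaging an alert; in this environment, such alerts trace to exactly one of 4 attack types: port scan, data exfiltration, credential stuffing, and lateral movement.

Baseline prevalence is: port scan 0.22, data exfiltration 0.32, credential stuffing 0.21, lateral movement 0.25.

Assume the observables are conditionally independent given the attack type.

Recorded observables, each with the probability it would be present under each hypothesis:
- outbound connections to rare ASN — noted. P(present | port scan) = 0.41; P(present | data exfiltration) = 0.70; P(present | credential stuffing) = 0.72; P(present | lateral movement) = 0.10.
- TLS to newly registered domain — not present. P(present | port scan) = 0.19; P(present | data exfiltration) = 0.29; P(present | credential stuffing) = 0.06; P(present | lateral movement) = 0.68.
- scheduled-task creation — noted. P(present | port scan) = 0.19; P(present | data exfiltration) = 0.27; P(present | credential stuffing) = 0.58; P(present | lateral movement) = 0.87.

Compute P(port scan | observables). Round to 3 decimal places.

0.095

By Bayes' rule with conditional independence, the unnormalized weight for each hypothesis is prior × ∏ likelihoods (using 1 − P(present | H) for each absent observable):
  port scan: 0.22 × 0.41 × (1 − 0.19) × 0.19 = 0.013882
  data exfiltration: 0.32 × 0.70 × (1 − 0.29) × 0.27 = 0.042941
  credential stuffing: 0.21 × 0.72 × (1 − 0.06) × 0.58 = 0.082434
  lateral movement: 0.25 × 0.10 × (1 − 0.68) × 0.87 = 0.00696
Marginal likelihood of the evidence = 0.14622.
P(port scan | evidence) = 0.013882 / 0.14622 ≈ 0.095.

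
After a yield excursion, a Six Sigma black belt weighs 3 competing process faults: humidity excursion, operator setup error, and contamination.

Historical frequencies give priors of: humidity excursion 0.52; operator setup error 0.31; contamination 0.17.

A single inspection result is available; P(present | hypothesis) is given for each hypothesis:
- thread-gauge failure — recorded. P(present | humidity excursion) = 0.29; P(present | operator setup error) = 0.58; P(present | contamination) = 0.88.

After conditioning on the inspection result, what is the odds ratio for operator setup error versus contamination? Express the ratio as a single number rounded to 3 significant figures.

1.20

Unnormalized posterior weight (prior times the inspection result likelihood) for each of the two hypotheses:
  operator setup error: 0.31 × 0.58 = 0.1798
  contamination: 0.17 × 0.88 = 0.1496
Posterior odds = 0.1798 / 0.1496 ≈ 1.20.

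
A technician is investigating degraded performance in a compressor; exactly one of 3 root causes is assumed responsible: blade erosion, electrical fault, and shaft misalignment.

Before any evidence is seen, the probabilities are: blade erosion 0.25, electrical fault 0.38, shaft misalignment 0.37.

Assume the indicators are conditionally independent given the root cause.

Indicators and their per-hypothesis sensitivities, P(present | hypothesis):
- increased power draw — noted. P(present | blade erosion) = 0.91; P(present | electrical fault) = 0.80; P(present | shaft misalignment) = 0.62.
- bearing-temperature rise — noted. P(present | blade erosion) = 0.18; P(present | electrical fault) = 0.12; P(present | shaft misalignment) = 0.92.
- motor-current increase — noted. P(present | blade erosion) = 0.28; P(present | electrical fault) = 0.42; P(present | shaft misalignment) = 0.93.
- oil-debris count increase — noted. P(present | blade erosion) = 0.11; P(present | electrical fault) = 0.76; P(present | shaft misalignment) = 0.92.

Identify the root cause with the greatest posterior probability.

shaft misalignment

For each hypothesis, the unnormalized posterior weight is prior × product of the indicator likelihoods:
  blade erosion: 0.25 × 0.91 × 0.18 × 0.28 × 0.11 = 0.0012613
  electrical fault: 0.38 × 0.80 × 0.12 × 0.42 × 0.76 = 0.011644
  shaft misalignment: 0.37 × 0.62 × 0.92 × 0.93 × 0.92 = 0.18057
Normalizing constant Z = 0.0012613 + 0.011644 + 0.18057 = 0.19348.
P(blade erosion | evidence) ≈ 0.0012613 / 0.19348 ≈ 0.007
P(electrical fault | evidence) ≈ 0.011644 / 0.19348 ≈ 0.060
P(shaft misalignment | evidence) ≈ 0.18057 / 0.19348 ≈ 0.933
The largest is 0.933, so shaft misalignment is most probable.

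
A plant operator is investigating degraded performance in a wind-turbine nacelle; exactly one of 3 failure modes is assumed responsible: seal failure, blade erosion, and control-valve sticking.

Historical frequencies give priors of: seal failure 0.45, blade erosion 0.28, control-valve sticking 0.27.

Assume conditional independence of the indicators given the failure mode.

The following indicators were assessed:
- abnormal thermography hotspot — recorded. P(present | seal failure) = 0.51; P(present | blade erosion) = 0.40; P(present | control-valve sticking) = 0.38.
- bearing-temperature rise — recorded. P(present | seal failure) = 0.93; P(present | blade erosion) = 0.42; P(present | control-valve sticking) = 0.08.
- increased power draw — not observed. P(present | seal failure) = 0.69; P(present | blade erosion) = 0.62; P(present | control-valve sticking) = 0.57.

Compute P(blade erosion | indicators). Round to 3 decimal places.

0.204

Multiply each prior by the joint likelihood of the indicator pattern (using 1 − P(present | H) for each absent indicator):
  seal failure: 0.45 × 0.51 × 0.93 × (1 − 0.69) = 0.066165
  blade erosion: 0.28 × 0.40 × 0.42 × (1 − 0.62) = 0.017875
  control-valve sticking: 0.27 × 0.38 × 0.08 × (1 − 0.57) = 0.0035294
Normalizing constant Z = 0.066165 + 0.017875 + 0.0035294 = 0.087569.
P(blade erosion | evidence) = 0.017875 / 0.087569 ≈ 0.204.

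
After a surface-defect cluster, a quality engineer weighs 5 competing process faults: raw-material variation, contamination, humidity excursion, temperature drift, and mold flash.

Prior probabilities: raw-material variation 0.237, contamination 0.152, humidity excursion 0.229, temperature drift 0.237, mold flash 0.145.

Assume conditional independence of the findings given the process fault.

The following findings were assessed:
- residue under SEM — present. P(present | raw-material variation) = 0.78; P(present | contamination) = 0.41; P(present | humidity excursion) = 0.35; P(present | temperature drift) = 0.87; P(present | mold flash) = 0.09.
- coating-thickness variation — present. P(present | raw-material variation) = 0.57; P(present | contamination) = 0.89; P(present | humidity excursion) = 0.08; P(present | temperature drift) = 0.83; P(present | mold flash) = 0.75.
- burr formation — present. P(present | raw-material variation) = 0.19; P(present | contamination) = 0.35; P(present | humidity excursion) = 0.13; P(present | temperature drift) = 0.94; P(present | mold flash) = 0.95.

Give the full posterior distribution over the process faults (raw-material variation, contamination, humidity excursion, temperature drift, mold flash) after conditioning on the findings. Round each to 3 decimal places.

Multiply each prior by the joint likelihood of the evidence pattern:
  raw-material variation: 0.237 × 0.78 × 0.57 × 0.19 = 0.02002
  contamination: 0.152 × 0.41 × 0.89 × 0.35 = 0.019413
  humidity excursion: 0.229 × 0.35 × 0.08 × 0.13 = 0.00083356
  temperature drift: 0.237 × 0.87 × 0.83 × 0.94 = 0.16087
  mold flash: 0.145 × 0.09 × 0.75 × 0.95 = 0.0092981
Marginal likelihood of the evidence = 0.21043.
P(raw-material variation | evidence) = 0.02002 / 0.21043 ≈ 0.095
P(contamination | evidence) = 0.019413 / 0.21043 ≈ 0.092
P(humidity excursion | evidence) = 0.00083356 / 0.21043 ≈ 0.004
P(temperature drift | evidence) = 0.16087 / 0.21043 ≈ 0.764
P(mold flash | evidence) = 0.0092981 / 0.21043 ≈ 0.044

0.095, 0.092, 0.004, 0.764, 0.044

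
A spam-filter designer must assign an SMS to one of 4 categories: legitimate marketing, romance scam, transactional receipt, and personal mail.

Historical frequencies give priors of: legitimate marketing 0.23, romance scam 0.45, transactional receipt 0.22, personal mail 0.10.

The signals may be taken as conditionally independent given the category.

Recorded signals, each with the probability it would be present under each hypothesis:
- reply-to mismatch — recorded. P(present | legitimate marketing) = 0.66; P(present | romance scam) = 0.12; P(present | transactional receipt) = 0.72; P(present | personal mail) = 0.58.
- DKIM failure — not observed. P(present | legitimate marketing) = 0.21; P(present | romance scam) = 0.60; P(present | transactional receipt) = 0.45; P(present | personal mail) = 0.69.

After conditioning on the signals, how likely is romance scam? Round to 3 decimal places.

0.088

By Bayes' rule with conditional independence, the unnormalized weight for each hypothesis is prior × ∏ likelihoods (using 1 − P(present | H) for each absent signal):
  legitimate marketing: 0.23 × 0.66 × (1 − 0.21) = 0.11992
  romance scam: 0.45 × 0.12 × (1 − 0.60) = 0.0216
  transactional receipt: 0.22 × 0.72 × (1 − 0.45) = 0.08712
  personal mail: 0.10 × 0.58 × (1 − 0.69) = 0.01798
The unnormalized weights sum to 0.24662.
P(romance scam | evidence) = 0.0216 / 0.24662 ≈ 0.088.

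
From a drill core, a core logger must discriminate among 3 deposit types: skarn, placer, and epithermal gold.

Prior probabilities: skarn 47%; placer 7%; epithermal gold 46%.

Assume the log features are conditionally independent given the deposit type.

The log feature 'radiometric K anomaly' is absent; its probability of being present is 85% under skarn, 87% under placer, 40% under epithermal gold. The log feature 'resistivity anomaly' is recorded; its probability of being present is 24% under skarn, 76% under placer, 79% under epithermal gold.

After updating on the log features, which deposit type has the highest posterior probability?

epithermal gold

By Bayes' rule with conditional independence, the unnormalized weight for each hypothesis is prior × ∏ likelihoods (using 1 − P(present | H) for each absent log feature):
  skarn: 0.47 × (1 − 0.85) × 0.24 = 0.01692
  placer: 0.07 × (1 − 0.87) × 0.76 = 0.006916
  epithermal gold: 0.46 × (1 − 0.40) × 0.79 = 0.21804
The unnormalized weights sum to 0.24188.
P(skarn | evidence) ≈ 0.01692 / 0.24188 ≈ 0.070
P(placer | evidence) ≈ 0.006916 / 0.24188 ≈ 0.029
P(epithermal gold | evidence) ≈ 0.21804 / 0.24188 ≈ 0.901
The largest is 0.901, so epithermal gold is most probable.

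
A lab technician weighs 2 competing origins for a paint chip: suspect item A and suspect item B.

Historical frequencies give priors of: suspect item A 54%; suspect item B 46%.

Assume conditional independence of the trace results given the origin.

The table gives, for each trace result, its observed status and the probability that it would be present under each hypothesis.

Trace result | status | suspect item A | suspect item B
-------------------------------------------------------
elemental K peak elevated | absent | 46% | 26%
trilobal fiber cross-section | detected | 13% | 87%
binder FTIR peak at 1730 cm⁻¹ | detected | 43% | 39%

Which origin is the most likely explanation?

For each hypothesis, the unnormalized posterior weight is prior × product of the trace result likelihoods (using 1 − P(present | H) for each absent trace result):
  suspect item A: 0.54 × (1 − 0.46) × 0.13 × 0.43 = 0.0163
  suspect item B: 0.46 × (1 − 0.26) × 0.87 × 0.39 = 0.1155
The unnormalized weights sum to 0.1318.
P(suspect item A | evidence) ≈ 0.0163 / 0.1318 ≈ 0.124
P(suspect item B | evidence) ≈ 0.1155 / 0.1318 ≈ 0.876
The largest is 0.876, so suspect item B is most probable.

suspect item B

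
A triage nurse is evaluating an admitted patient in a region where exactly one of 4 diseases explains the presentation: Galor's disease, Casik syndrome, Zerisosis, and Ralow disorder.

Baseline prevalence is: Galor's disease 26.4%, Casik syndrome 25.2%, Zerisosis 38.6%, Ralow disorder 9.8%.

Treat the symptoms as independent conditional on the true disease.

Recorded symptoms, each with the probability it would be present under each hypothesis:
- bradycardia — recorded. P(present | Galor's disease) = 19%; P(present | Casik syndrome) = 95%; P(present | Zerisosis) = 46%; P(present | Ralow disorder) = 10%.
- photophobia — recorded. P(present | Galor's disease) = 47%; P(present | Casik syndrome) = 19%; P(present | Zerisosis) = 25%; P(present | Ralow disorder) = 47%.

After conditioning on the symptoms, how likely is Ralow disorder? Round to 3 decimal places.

0.039

For each hypothesis, the unnormalized posterior weight is prior × product of the symptom likelihoods:
  Galor's disease: 0.264 × 0.19 × 0.47 = 0.023575
  Casik syndrome: 0.252 × 0.95 × 0.19 = 0.045486
  Zerisosis: 0.386 × 0.46 × 0.25 = 0.04439
  Ralow disorder: 0.098 × 0.10 × 0.47 = 0.004606
The unnormalized weights sum to 0.11806.
P(Ralow disorder | evidence) = 0.004606 / 0.11806 ≈ 0.039.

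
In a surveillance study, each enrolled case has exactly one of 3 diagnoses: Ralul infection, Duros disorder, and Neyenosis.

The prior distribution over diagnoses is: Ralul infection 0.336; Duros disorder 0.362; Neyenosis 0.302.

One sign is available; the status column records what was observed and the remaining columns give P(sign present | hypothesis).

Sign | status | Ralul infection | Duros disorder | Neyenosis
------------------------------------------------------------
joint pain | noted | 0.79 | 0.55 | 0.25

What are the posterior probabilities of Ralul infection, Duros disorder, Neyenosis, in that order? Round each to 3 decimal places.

0.492, 0.369, 0.140

Multiply each prior by the likelihood of the sign:
  Ralul infection: 0.336 × 0.79 = 0.26544
  Duros disorder: 0.362 × 0.55 = 0.1991
  Neyenosis: 0.302 × 0.25 = 0.0755
Normalizing constant Z = 0.26544 + 0.1991 + 0.0755 = 0.54004.
P(Ralul infection | evidence) = 0.26544 / 0.54004 ≈ 0.492
P(Duros disorder | evidence) = 0.1991 / 0.54004 ≈ 0.369
P(Neyenosis | evidence) = 0.0755 / 0.54004 ≈ 0.140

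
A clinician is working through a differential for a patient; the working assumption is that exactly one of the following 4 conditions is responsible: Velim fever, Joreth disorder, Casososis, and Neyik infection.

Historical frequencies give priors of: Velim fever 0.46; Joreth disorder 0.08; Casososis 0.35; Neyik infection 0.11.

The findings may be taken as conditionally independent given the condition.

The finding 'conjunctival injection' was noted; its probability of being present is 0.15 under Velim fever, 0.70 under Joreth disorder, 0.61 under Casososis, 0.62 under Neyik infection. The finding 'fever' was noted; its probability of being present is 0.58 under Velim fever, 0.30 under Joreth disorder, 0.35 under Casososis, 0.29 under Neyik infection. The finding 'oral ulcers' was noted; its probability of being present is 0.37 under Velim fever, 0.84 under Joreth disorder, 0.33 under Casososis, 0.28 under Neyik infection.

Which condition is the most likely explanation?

For each hypothesis, the unnormalized posterior weight is prior × product of the finding likelihoods:
  Velim fever: 0.46 × 0.15 × 0.58 × 0.37 = 0.014807
  Joreth disorder: 0.08 × 0.70 × 0.30 × 0.84 = 0.014112
  Casososis: 0.35 × 0.61 × 0.35 × 0.33 = 0.024659
  Neyik infection: 0.11 × 0.62 × 0.29 × 0.28 = 0.0055378
Normalizing constant Z = 0.014807 + 0.014112 + 0.024659 + 0.0055378 = 0.059116.
P(Velim fever | evidence) ≈ 0.014807 / 0.059116 ≈ 0.250
P(Joreth disorder | evidence) ≈ 0.014112 / 0.059116 ≈ 0.239
P(Casososis | evidence) ≈ 0.024659 / 0.059116 ≈ 0.417
P(Neyik infection | evidence) ≈ 0.0055378 / 0.059116 ≈ 0.094
The largest is 0.417, so Casososis is most probable.

Casososis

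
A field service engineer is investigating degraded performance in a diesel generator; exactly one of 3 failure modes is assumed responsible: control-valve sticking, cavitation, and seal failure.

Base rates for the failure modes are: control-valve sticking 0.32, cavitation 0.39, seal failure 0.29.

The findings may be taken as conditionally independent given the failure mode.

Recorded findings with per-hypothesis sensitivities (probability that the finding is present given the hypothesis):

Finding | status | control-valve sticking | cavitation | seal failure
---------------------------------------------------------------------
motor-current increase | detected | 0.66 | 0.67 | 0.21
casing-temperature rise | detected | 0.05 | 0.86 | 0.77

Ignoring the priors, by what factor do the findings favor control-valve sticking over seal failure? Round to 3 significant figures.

0.204

The Bayes factor is the ratio of the joint likelihoods of the evidence pattern under the two hypotheses.
  control-valve sticking: 0.66 × 0.05 = 0.033
  seal failure: 0.21 × 0.77 = 0.1617
Bayes factor = 0.033 / 0.1617 ≈ 0.204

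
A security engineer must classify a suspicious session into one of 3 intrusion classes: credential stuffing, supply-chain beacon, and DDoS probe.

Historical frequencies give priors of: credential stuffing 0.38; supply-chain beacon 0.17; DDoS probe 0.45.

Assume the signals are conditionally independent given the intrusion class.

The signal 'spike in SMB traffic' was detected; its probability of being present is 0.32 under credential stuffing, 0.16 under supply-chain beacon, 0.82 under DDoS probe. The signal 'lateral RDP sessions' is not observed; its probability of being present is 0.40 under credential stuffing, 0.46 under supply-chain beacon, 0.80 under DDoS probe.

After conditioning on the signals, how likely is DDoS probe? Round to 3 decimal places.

0.457

For each hypothesis, the unnormalized posterior weight is prior × product of the signal likelihoods (using 1 − P(present | H) for each absent signal):
  credential stuffing: 0.38 × 0.32 × (1 − 0.40) = 0.07296
  supply-chain beacon: 0.17 × 0.16 × (1 − 0.46) = 0.014688
  DDoS probe: 0.45 × 0.82 × (1 − 0.80) = 0.0738
Normalizing constant Z = 0.07296 + 0.014688 + 0.0738 = 0.16145.
P(DDoS probe | evidence) = 0.0738 / 0.16145 ≈ 0.457.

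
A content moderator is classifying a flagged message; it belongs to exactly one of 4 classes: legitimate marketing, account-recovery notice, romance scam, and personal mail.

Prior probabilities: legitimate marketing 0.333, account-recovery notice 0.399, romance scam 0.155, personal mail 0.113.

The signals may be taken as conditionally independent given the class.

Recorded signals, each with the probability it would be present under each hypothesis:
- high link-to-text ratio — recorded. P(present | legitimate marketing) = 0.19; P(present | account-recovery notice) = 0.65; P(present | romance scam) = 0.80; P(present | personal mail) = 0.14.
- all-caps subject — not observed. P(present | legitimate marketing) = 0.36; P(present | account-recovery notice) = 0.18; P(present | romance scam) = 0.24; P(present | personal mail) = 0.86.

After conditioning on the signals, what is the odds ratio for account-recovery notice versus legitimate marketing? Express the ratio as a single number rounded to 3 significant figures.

5.25

Unnormalized posterior weight (prior times the signal likelihoods) for each of the two hypotheses (using 1 − P(present | H) for each absent signal):
  account-recovery notice: 0.399 × 0.65 × (1 − 0.18) = 0.21267
  legitimate marketing: 0.333 × 0.19 × (1 − 0.36) = 0.040493
Posterior odds = 0.21267 / 0.040493 ≈ 5.25.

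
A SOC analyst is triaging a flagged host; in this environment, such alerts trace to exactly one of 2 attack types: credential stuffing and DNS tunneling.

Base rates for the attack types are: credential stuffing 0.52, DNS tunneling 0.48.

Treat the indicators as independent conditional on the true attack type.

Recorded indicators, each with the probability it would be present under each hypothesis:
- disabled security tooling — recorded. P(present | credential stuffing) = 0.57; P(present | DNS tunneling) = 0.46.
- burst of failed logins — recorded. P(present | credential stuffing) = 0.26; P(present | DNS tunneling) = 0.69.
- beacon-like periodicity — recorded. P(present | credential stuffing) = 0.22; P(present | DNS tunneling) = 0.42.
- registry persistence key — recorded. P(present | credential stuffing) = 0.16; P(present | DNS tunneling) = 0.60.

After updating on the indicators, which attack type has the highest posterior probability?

DNS tunneling

By Bayes' rule with conditional independence, the unnormalized weight for each hypothesis is prior × ∏ likelihoods:
  credential stuffing: 0.52 × 0.57 × 0.26 × 0.22 × 0.16 = 0.0027127
  DNS tunneling: 0.48 × 0.46 × 0.69 × 0.42 × 0.60 = 0.038393
The unnormalized weights sum to 0.041105.
P(credential stuffing | evidence) ≈ 0.0027127 / 0.041105 ≈ 0.066
P(DNS tunneling | evidence) ≈ 0.038393 / 0.041105 ≈ 0.934
The largest is 0.934, so DNS tunneling is most probable.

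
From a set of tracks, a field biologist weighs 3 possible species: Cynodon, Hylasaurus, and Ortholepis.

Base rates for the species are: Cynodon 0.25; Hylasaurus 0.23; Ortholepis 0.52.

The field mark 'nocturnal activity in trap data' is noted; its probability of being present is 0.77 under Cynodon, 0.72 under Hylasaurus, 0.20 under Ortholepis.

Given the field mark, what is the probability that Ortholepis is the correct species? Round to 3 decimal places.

By Bayes' rule, the unnormalized weight for each hypothesis is prior × likelihood:
  Cynodon: 0.25 × 0.77 = 0.1925
  Hylasaurus: 0.23 × 0.72 = 0.1656
  Ortholepis: 0.52 × 0.20 = 0.104
Normalizing constant Z = 0.1925 + 0.1656 + 0.104 = 0.4621.
P(Ortholepis | evidence) = 0.104 / 0.4621 ≈ 0.225.

0.225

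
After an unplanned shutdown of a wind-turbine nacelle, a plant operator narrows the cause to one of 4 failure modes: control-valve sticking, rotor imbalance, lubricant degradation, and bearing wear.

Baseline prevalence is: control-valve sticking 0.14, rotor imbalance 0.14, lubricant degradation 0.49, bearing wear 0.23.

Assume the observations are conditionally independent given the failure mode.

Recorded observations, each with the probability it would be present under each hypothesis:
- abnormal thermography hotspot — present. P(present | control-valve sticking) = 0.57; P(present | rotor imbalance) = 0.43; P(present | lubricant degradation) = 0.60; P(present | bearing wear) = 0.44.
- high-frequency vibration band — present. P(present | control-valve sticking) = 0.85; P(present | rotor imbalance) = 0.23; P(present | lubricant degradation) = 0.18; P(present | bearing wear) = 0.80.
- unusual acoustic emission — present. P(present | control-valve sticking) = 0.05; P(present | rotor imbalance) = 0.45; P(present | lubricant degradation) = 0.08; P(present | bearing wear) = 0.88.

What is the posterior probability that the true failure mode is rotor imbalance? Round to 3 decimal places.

0.073

Multiply each prior by the joint likelihood of the evidence pattern:
  control-valve sticking: 0.14 × 0.57 × 0.85 × 0.05 = 0.0033915
  rotor imbalance: 0.14 × 0.43 × 0.23 × 0.45 = 0.0062307
  lubricant degradation: 0.49 × 0.60 × 0.18 × 0.08 = 0.0042336
  bearing wear: 0.23 × 0.44 × 0.80 × 0.88 = 0.071245
The unnormalized weights sum to 0.085101.
P(rotor imbalance | evidence) = 0.0062307 / 0.085101 ≈ 0.073.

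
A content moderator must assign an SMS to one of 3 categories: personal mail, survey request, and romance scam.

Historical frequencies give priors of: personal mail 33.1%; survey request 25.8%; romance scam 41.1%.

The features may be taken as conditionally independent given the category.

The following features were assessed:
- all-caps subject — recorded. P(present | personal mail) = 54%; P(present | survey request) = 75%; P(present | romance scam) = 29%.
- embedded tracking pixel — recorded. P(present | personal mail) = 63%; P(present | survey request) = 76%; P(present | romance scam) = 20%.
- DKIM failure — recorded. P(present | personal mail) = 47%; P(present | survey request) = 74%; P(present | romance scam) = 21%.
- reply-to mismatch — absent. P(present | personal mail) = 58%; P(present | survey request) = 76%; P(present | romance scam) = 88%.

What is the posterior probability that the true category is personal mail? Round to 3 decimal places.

Multiply each prior by the joint likelihood of the feature pattern (using 1 − P(present | H) for each absent feature):
  personal mail: 0.331 × 0.54 × 0.63 × 0.47 × (1 − 0.58) = 0.022228
  survey request: 0.258 × 0.75 × 0.76 × 0.74 × (1 − 0.76) = 0.026118
  romance scam: 0.411 × 0.29 × 0.20 × 0.21 × (1 − 0.88) = 0.00060072
Normalizing constant Z = 0.022228 + 0.026118 + 0.00060072 = 0.048947.
P(personal mail | evidence) = 0.022228 / 0.048947 ≈ 0.454.

0.454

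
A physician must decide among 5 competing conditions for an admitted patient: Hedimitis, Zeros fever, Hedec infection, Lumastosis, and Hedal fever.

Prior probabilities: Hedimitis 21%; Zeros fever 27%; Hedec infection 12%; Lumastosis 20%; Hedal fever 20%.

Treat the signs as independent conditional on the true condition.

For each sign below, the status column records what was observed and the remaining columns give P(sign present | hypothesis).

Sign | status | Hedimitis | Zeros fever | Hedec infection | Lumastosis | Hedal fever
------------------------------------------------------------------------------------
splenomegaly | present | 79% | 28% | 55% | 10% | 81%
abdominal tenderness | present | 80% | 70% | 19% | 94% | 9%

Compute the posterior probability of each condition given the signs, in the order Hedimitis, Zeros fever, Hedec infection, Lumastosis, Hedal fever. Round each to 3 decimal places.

By Bayes' rule with conditional independence, the unnormalized weight for each hypothesis is prior × ∏ likelihoods:
  Hedimitis: 0.21 × 0.79 × 0.80 = 0.13272
  Zeros fever: 0.27 × 0.28 × 0.70 = 0.05292
  Hedec infection: 0.12 × 0.55 × 0.19 = 0.01254
  Lumastosis: 0.20 × 0.10 × 0.94 = 0.0188
  Hedal fever: 0.20 × 0.81 × 0.09 = 0.01458
Marginal likelihood of the evidence = 0.23156.
P(Hedimitis | evidence) = 0.13272 / 0.23156 ≈ 0.573
P(Zeros fever | evidence) = 0.05292 / 0.23156 ≈ 0.229
P(Hedec infection | evidence) = 0.01254 / 0.23156 ≈ 0.054
P(Lumastosis | evidence) = 0.0188 / 0.23156 ≈ 0.081
P(Hedal fever | evidence) = 0.01458 / 0.23156 ≈ 0.063

0.573, 0.229, 0.054, 0.081, 0.063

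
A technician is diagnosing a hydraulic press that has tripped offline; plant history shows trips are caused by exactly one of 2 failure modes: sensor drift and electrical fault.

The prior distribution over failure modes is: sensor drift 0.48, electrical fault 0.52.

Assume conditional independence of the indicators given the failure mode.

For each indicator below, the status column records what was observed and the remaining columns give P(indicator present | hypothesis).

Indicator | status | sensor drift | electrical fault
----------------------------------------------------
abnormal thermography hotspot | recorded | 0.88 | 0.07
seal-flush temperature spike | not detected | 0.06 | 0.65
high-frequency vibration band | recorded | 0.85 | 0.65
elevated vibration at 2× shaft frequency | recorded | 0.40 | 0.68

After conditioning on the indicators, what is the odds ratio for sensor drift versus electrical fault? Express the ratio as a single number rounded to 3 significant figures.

The normalizing constant cancels in an odds ratio, so compute prior × likelihood for the two hypotheses only (using 1 − P(present | H) for each absent indicator):
  sensor drift: 0.48 × 0.88 × (1 − 0.06) × 0.85 × 0.40 = 0.135
  electrical fault: 0.52 × 0.07 × (1 − 0.65) × 0.65 × 0.68 = 0.0056311
Posterior odds = 0.135 / 0.0056311 ≈ 24.0.

24.0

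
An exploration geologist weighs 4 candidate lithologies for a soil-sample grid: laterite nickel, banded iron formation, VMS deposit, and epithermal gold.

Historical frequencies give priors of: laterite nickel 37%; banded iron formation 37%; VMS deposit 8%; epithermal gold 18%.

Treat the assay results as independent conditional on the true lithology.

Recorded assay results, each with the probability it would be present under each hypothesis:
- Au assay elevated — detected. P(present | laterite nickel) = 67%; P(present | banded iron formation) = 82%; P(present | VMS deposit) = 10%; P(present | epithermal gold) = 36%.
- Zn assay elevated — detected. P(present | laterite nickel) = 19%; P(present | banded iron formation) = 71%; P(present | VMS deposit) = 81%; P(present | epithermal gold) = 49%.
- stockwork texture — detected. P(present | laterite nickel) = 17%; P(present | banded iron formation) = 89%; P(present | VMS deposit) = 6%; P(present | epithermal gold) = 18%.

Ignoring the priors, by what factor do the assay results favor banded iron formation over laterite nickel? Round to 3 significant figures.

The Bayes factor is the ratio of the joint likelihoods of the assay result pattern under the two hypotheses.
  banded iron formation: 0.82 × 0.71 × 0.89 = 0.51816
  laterite nickel: 0.67 × 0.19 × 0.17 = 0.021641
Bayes factor = 0.51816 / 0.021641 ≈ 23.9

23.9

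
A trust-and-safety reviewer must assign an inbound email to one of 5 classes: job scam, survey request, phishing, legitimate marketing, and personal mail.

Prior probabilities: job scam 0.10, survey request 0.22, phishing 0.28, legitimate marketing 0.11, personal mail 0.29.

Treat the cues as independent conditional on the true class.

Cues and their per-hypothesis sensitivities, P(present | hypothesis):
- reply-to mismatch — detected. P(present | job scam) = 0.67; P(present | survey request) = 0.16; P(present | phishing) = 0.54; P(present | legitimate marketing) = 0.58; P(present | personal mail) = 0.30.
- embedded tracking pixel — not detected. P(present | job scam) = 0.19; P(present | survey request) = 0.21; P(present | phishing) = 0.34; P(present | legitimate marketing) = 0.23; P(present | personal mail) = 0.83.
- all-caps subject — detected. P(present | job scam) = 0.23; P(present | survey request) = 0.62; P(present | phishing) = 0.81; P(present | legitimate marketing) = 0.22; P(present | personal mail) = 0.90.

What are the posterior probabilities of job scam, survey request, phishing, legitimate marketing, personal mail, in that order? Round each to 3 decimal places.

Multiply each prior by the joint likelihood of the cue pattern (using 1 − P(present | H) for each absent cue):
  job scam: 0.10 × 0.67 × (1 − 0.19) × 0.23 = 0.012482
  survey request: 0.22 × 0.16 × (1 − 0.21) × 0.62 = 0.017241
  phishing: 0.28 × 0.54 × (1 − 0.34) × 0.81 = 0.080832
  legitimate marketing: 0.11 × 0.58 × (1 − 0.23) × 0.22 = 0.010808
  personal mail: 0.29 × 0.30 × (1 − 0.83) × 0.90 = 0.013311
The unnormalized weights sum to 0.13467.
P(job scam | evidence) = 0.012482 / 0.13467 ≈ 0.093
P(survey request | evidence) = 0.017241 / 0.13467 ≈ 0.128
P(phishing | evidence) = 0.080832 / 0.13467 ≈ 0.600
P(legitimate marketing | evidence) = 0.010808 / 0.13467 ≈ 0.080
P(personal mail | evidence) = 0.013311 / 0.13467 ≈ 0.099

0.093, 0.128, 0.600, 0.080, 0.099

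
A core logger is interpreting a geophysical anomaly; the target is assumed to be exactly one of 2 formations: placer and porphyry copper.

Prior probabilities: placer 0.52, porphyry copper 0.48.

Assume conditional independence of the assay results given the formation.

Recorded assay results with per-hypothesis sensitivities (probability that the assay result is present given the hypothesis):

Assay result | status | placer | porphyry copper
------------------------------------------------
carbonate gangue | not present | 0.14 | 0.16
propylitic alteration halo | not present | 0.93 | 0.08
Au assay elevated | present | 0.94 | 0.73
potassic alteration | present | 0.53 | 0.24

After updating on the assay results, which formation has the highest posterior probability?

porphyry copper

By Bayes' rule with conditional independence, the unnormalized weight for each hypothesis is prior × ∏ likelihoods (using 1 − P(present | H) for each absent assay result):
  placer: 0.52 × (1 − 0.14) × (1 − 0.93) × 0.94 × 0.53 = 0.015596
  porphyry copper: 0.48 × (1 − 0.16) × (1 − 0.08) × 0.73 × 0.24 = 0.064989
Normalizing constant Z = 0.015596 + 0.064989 = 0.080585.
P(placer | evidence) ≈ 0.015596 / 0.080585 ≈ 0.194
P(porphyry copper | evidence) ≈ 0.064989 / 0.080585 ≈ 0.806
The largest is 0.806, so porphyry copper is most probable.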